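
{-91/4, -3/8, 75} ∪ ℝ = ℝ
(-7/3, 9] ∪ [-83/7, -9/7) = [-83/7, 9]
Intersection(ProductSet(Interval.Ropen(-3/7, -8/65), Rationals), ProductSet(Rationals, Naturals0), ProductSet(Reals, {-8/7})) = EmptySet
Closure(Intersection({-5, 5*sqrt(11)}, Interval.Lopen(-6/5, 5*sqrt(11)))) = {5*sqrt(11)}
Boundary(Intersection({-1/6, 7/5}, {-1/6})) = {-1/6}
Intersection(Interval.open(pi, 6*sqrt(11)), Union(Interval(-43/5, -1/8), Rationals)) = Intersection(Interval.open(pi, 6*sqrt(11)), Rationals)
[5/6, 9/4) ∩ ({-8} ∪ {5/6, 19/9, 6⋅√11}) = {5/6, 19/9}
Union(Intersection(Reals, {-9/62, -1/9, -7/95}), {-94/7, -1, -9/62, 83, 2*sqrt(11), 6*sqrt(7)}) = {-94/7, -1, -9/62, -1/9, -7/95, 83, 2*sqrt(11), 6*sqrt(7)}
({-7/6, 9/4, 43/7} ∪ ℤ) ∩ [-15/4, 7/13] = {-3, -2, -1, 0} ∪ {-7/6}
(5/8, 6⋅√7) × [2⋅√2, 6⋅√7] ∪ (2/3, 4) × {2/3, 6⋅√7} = ((2/3, 4) × {2/3, 6⋅√7}) ∪ ((5/8, 6⋅√7) × [2⋅√2, 6⋅√7])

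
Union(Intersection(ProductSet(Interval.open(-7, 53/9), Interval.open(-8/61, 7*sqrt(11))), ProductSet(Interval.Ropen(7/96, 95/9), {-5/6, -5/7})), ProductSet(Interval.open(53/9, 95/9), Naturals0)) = ProductSet(Interval.open(53/9, 95/9), Naturals0)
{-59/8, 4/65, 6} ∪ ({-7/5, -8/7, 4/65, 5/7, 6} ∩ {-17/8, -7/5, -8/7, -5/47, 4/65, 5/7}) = {-59/8, -7/5, -8/7, 4/65, 5/7, 6}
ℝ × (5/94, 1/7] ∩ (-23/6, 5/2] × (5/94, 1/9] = (-23/6, 5/2] × (5/94, 1/9]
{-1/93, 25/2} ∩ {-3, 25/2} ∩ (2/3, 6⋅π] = {25/2}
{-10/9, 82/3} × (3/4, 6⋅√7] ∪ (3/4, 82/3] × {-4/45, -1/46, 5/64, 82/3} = ((3/4, 82/3] × {-4/45, -1/46, 5/64, 82/3}) ∪ ({-10/9, 82/3} × (3/4, 6⋅√7])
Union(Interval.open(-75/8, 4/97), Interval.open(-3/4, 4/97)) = Interval.open(-75/8, 4/97)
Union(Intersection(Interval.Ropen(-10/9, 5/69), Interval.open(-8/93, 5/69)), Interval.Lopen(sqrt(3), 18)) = Union(Interval.open(-8/93, 5/69), Interval.Lopen(sqrt(3), 18))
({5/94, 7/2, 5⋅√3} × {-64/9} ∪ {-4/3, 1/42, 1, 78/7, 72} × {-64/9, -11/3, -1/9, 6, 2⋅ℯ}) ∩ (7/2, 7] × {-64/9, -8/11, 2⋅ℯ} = ∅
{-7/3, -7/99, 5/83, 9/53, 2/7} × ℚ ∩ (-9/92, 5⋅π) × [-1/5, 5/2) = {-7/99, 5/83, 9/53, 2/7} × (ℚ ∩ [-1/5, 5/2))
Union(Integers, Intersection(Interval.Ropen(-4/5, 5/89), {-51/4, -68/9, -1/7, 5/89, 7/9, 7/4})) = Union({-1/7}, Integers)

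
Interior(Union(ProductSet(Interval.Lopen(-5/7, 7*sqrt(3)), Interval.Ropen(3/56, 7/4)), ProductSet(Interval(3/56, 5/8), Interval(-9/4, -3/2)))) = Union(ProductSet(Interval.open(-5/7, 7*sqrt(3)), Interval.open(3/56, 7/4)), ProductSet(Interval.open(3/56, 5/8), Interval.open(-9/4, -3/2)))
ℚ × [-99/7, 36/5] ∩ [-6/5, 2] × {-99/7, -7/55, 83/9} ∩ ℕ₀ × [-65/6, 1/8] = {0, 1, 2} × {-7/55}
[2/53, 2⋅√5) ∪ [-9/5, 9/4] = [-9/5, 2⋅√5)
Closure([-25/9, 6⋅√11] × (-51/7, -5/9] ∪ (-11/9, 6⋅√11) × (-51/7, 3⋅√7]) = ([-25/9, 6⋅√11] × [-51/7, -5/9]) ∪ ({6⋅√11} × [-51/7, 3⋅√7]) ∪ ([-11/9, 6⋅√11] × {-51/7, 3⋅√7}) ∪ ((-11/9, 6⋅√11) × (-51/7, 3⋅√7]) ∪ ({-11/9, 6⋅√11} × ({-51/7} ∪ [-5/9, 3⋅√7]))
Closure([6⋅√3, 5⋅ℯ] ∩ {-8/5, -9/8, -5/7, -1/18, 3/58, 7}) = ∅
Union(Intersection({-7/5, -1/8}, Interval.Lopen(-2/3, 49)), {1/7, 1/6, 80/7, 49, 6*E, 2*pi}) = {-1/8, 1/7, 1/6, 80/7, 49, 6*E, 2*pi}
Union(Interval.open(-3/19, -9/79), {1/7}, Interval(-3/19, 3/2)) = Interval(-3/19, 3/2)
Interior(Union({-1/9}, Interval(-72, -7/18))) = Interval.open(-72, -7/18)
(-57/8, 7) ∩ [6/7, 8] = [6/7, 7)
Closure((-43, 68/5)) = [-43, 68/5]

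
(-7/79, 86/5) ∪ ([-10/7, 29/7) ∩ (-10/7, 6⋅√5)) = (-10/7, 86/5)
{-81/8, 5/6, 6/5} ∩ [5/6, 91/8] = {5/6, 6/5}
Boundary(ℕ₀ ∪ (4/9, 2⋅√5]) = {4/9, 2⋅√5} ∪ (ℕ₀ \ (4/9, 2⋅√5))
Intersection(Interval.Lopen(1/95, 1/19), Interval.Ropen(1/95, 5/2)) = Interval.Lopen(1/95, 1/19)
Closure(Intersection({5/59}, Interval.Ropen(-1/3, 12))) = {5/59}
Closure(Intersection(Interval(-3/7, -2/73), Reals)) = Interval(-3/7, -2/73)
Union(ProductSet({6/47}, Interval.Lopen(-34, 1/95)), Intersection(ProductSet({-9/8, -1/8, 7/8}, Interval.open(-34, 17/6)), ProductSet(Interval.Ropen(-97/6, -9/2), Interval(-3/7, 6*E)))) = ProductSet({6/47}, Interval.Lopen(-34, 1/95))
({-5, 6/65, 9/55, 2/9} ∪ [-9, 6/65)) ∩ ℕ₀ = {0}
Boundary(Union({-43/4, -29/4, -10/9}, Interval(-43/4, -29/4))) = {-43/4, -29/4, -10/9}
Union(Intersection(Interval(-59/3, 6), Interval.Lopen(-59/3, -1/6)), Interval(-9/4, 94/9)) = Interval.Lopen(-59/3, 94/9)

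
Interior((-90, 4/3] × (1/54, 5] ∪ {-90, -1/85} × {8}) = (-90, 4/3) × (1/54, 5)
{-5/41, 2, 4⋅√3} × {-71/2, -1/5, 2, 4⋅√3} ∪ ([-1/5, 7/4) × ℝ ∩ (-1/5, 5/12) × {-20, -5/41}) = ((-1/5, 5/12) × {-20, -5/41}) ∪ ({-5/41, 2, 4⋅√3} × {-71/2, -1/5, 2, 4⋅√3})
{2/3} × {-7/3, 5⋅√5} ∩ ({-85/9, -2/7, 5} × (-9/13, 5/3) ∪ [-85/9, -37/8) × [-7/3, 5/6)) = ∅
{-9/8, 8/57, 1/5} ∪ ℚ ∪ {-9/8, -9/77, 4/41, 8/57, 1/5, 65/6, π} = ℚ ∪ {π}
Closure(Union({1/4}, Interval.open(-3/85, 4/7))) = Interval(-3/85, 4/7)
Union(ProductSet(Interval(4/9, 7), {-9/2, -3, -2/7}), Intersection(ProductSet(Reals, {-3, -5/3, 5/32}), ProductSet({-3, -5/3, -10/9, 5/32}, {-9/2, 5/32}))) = Union(ProductSet({-3, -5/3, -10/9, 5/32}, {5/32}), ProductSet(Interval(4/9, 7), {-9/2, -3, -2/7}))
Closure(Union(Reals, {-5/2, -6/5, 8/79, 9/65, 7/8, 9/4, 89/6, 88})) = Reals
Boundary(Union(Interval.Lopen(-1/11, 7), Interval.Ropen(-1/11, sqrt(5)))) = {-1/11, 7}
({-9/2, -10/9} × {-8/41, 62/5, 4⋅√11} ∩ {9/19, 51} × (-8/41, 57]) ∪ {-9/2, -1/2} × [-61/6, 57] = {-9/2, -1/2} × [-61/6, 57]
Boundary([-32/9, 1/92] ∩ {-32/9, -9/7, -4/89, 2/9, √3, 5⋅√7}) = {-32/9, -9/7, -4/89}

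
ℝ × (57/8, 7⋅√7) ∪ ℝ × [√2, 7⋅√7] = ℝ × [√2, 7⋅√7]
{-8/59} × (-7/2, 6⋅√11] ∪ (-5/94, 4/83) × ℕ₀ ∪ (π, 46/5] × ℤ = ((-5/94, 4/83) × ℕ₀) ∪ ((π, 46/5] × ℤ) ∪ ({-8/59} × (-7/2, 6⋅√11])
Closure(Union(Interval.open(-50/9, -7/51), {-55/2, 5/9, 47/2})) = Union({-55/2, 5/9, 47/2}, Interval(-50/9, -7/51))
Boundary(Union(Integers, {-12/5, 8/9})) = Union({-12/5, 8/9}, Integers)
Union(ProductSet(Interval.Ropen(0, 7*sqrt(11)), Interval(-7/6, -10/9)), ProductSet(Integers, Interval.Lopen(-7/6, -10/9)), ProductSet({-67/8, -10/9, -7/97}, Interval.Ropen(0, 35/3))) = Union(ProductSet({-67/8, -10/9, -7/97}, Interval.Ropen(0, 35/3)), ProductSet(Integers, Interval.Lopen(-7/6, -10/9)), ProductSet(Interval.Ropen(0, 7*sqrt(11)), Interval(-7/6, -10/9)))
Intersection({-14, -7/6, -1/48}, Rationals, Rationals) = {-14, -7/6, -1/48}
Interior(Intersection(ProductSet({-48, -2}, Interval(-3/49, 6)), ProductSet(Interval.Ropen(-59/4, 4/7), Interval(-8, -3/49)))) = EmptySet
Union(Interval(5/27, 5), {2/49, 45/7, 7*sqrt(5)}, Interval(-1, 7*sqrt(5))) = Interval(-1, 7*sqrt(5))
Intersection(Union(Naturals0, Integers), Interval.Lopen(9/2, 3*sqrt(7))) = Range(5, 8, 1)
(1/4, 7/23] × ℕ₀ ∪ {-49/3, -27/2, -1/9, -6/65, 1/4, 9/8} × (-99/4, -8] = ((1/4, 7/23] × ℕ₀) ∪ ({-49/3, -27/2, -1/9, -6/65, 1/4, 9/8} × (-99/4, -8])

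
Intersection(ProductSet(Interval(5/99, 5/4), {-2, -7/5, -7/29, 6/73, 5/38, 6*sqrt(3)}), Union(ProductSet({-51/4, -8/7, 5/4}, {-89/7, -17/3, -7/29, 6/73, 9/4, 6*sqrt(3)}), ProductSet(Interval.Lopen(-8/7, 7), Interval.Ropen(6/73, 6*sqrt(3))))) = Union(ProductSet({5/4}, {-7/29, 6/73, 6*sqrt(3)}), ProductSet(Interval(5/99, 5/4), {6/73, 5/38}))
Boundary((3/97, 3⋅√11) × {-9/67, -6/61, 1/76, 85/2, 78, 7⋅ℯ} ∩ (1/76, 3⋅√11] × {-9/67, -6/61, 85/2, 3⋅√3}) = [3/97, 3⋅√11] × {-9/67, -6/61, 85/2}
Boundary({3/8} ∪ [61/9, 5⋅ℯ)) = {3/8, 61/9, 5⋅ℯ}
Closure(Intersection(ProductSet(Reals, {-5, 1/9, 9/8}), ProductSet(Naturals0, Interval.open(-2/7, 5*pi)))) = ProductSet(Naturals0, {1/9, 9/8})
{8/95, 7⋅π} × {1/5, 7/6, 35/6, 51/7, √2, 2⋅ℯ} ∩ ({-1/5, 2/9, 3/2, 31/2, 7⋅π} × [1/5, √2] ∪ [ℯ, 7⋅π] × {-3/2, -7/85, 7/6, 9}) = {7⋅π} × {1/5, 7/6, √2}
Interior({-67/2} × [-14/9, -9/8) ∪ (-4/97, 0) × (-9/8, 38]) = (-4/97, 0) × (-9/8, 38)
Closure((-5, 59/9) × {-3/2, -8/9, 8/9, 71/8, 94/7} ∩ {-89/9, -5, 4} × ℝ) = {4} × {-3/2, -8/9, 8/9, 71/8, 94/7}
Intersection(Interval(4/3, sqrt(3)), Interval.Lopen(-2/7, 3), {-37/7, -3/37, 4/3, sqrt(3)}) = {4/3, sqrt(3)}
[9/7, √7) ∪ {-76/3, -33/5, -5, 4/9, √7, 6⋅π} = {-76/3, -33/5, -5, 4/9, 6⋅π} ∪ [9/7, √7]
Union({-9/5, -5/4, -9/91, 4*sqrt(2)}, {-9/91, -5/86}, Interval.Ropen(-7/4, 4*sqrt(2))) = Union({-9/5}, Interval(-7/4, 4*sqrt(2)))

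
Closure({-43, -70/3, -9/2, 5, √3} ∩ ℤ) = {-43, 5}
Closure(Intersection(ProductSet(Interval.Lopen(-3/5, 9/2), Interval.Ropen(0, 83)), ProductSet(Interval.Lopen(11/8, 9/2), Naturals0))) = ProductSet(Interval(11/8, 9/2), Range(0, 83, 1))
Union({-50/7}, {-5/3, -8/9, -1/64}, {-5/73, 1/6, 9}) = {-50/7, -5/3, -8/9, -5/73, -1/64, 1/6, 9}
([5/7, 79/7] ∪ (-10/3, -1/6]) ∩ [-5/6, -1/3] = [-5/6, -1/3]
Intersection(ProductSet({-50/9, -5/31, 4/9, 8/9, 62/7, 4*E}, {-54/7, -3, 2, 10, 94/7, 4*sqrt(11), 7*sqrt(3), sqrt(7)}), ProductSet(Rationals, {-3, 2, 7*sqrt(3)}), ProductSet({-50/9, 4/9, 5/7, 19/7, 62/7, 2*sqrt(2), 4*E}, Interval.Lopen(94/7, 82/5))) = EmptySet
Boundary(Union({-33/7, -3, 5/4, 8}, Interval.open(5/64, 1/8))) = {-33/7, -3, 5/64, 1/8, 5/4, 8}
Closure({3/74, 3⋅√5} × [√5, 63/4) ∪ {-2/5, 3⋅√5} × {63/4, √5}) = ({-2/5, 3⋅√5} × {63/4, √5}) ∪ ({3/74, 3⋅√5} × [√5, 63/4])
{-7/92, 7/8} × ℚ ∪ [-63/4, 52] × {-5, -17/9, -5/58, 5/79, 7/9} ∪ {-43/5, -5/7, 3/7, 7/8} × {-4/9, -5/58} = ({-7/92, 7/8} × ℚ) ∪ ({-43/5, -5/7, 3/7, 7/8} × {-4/9, -5/58}) ∪ ([-63/4, 52] × {-5, -17/9, -5/58, 5/79, 7/9})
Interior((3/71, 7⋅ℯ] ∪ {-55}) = (3/71, 7⋅ℯ)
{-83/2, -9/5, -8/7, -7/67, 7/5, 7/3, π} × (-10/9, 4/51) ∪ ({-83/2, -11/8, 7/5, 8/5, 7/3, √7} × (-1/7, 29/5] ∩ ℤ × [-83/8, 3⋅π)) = {-83/2, -9/5, -8/7, -7/67, 7/5, 7/3, π} × (-10/9, 4/51)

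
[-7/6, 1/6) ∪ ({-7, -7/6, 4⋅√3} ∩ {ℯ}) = [-7/6, 1/6)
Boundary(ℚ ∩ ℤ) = ℤ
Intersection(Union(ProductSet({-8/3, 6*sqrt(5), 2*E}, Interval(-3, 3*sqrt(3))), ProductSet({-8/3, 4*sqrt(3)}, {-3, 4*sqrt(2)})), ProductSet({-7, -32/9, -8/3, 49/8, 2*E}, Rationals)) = ProductSet({-8/3, 2*E}, Intersection(Interval(-3, 3*sqrt(3)), Rationals))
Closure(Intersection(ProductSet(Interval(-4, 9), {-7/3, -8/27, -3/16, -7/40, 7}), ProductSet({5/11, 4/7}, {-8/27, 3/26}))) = ProductSet({5/11, 4/7}, {-8/27})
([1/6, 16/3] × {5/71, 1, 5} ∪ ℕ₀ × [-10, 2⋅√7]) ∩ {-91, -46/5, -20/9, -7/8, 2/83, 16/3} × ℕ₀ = {16/3} × {1, 5}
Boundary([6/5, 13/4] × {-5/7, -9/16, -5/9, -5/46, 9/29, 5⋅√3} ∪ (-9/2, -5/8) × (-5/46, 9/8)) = ({-9/2, -5/8} × [-5/46, 9/8]) ∪ ([-9/2, -5/8] × {-5/46, 9/8}) ∪ ([6/5, 13/4] × {-5/7, -9/16, -5/9, -5/46, 9/29, 5⋅√3})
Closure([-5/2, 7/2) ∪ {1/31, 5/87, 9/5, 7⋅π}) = [-5/2, 7/2] ∪ {7⋅π}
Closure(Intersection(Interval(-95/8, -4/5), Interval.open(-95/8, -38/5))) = Interval(-95/8, -38/5)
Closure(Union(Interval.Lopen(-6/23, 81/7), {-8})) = Union({-8}, Interval(-6/23, 81/7))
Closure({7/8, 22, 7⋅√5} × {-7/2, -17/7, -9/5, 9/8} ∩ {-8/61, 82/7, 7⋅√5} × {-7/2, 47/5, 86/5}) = {7⋅√5} × {-7/2}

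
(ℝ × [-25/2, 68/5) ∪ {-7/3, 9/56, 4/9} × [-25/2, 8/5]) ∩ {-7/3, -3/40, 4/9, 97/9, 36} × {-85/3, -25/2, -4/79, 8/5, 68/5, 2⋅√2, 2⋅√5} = {-7/3, -3/40, 4/9, 97/9, 36} × {-25/2, -4/79, 8/5, 2⋅√2, 2⋅√5}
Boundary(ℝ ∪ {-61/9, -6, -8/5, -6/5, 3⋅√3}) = ∅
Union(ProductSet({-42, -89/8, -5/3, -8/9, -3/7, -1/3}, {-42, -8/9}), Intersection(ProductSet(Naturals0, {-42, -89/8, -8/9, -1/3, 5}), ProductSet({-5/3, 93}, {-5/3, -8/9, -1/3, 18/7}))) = Union(ProductSet({93}, {-8/9, -1/3}), ProductSet({-42, -89/8, -5/3, -8/9, -3/7, -1/3}, {-42, -8/9}))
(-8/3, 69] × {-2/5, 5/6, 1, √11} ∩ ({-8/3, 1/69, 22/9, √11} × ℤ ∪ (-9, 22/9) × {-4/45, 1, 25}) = ((-8/3, 22/9] ∪ {√11}) × {1}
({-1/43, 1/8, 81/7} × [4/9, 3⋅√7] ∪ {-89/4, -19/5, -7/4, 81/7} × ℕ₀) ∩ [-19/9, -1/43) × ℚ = {-7/4} × ℕ₀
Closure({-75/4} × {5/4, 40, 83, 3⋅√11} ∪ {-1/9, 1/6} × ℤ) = ({-1/9, 1/6} × ℤ) ∪ ({-75/4} × {5/4, 40, 83, 3⋅√11})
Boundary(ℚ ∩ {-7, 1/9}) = {-7, 1/9}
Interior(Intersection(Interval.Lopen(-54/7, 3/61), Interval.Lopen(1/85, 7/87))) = Interval.open(1/85, 3/61)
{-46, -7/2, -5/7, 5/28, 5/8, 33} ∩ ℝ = {-46, -7/2, -5/7, 5/28, 5/8, 33}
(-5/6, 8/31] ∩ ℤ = {0}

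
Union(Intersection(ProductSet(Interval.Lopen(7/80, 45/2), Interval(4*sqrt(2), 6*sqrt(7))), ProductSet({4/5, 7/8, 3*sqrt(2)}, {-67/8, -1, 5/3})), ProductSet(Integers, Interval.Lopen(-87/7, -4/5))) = ProductSet(Integers, Interval.Lopen(-87/7, -4/5))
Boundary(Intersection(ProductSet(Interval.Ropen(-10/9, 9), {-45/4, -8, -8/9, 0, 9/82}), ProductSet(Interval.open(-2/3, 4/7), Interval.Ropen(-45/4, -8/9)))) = ProductSet(Interval(-2/3, 4/7), {-45/4, -8})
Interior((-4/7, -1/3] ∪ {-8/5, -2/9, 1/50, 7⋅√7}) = (-4/7, -1/3)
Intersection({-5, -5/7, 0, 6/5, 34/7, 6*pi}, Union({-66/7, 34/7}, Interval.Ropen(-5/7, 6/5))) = {-5/7, 0, 34/7}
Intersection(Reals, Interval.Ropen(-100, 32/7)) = Interval.Ropen(-100, 32/7)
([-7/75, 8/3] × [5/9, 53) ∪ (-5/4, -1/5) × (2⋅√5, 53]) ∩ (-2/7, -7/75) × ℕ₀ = (-2/7, -1/5) × {5, 6, …, 53}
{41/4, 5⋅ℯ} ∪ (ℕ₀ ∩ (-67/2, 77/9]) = {0, 1, …, 8} ∪ {41/4, 5⋅ℯ}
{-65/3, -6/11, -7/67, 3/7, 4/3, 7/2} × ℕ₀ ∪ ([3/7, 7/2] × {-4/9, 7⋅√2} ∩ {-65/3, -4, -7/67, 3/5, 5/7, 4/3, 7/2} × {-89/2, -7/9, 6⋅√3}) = {-65/3, -6/11, -7/67, 3/7, 4/3, 7/2} × ℕ₀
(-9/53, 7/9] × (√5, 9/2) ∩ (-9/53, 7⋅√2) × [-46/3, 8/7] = ∅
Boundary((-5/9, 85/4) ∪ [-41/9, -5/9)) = {-41/9, -5/9, 85/4}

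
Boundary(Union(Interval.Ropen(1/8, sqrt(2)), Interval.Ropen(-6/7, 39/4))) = {-6/7, 39/4}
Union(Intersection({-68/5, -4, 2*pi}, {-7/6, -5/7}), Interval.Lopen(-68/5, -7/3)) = Interval.Lopen(-68/5, -7/3)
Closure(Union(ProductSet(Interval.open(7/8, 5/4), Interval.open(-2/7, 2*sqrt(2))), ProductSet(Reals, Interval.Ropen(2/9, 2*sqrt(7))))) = Union(ProductSet({7/8, 5/4}, Interval(-2/7, 2/9)), ProductSet(Interval(7/8, 5/4), {-2/7}), ProductSet(Interval.open(7/8, 5/4), Interval.open(-2/7, 2*sqrt(2))), ProductSet(Reals, Interval(2/9, 2*sqrt(7))))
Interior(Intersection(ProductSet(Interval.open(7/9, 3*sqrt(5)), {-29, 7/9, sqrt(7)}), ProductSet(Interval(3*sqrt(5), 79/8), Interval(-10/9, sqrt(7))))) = EmptySet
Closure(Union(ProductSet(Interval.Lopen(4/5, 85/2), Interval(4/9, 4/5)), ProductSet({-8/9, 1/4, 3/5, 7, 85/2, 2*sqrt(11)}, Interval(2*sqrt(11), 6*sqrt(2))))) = Union(ProductSet({-8/9, 1/4, 3/5, 7, 85/2, 2*sqrt(11)}, Interval(2*sqrt(11), 6*sqrt(2))), ProductSet(Interval(4/5, 85/2), Interval(4/9, 4/5)))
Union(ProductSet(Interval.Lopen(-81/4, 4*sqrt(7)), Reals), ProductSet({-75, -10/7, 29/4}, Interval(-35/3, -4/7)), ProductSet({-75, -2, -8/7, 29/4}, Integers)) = Union(ProductSet({-75, -10/7, 29/4}, Interval(-35/3, -4/7)), ProductSet({-75, -2, -8/7, 29/4}, Integers), ProductSet(Interval.Lopen(-81/4, 4*sqrt(7)), Reals))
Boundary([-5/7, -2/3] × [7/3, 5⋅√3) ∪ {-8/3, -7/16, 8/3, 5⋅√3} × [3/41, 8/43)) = ({-5/7, -2/3} × [7/3, 5⋅√3]) ∪ ([-5/7, -2/3] × {7/3, 5⋅√3}) ∪ ({-8/3, -7/16, 8/3, 5⋅√3} × [3/41, 8/43])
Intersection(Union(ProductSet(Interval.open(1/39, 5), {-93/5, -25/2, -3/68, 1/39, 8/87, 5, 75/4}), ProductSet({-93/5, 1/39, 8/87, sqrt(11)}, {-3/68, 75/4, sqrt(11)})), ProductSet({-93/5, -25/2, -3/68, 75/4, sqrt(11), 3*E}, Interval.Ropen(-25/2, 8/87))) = Union(ProductSet({sqrt(11)}, {-25/2, -3/68, 1/39}), ProductSet({-93/5, sqrt(11)}, {-3/68}))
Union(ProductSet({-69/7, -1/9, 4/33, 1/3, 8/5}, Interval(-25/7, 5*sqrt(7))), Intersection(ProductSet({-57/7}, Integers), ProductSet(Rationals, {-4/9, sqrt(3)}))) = ProductSet({-69/7, -1/9, 4/33, 1/3, 8/5}, Interval(-25/7, 5*sqrt(7)))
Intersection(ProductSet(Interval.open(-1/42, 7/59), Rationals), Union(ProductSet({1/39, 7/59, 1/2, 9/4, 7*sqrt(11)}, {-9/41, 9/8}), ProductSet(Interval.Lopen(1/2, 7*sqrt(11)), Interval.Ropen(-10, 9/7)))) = ProductSet({1/39}, {-9/41, 9/8})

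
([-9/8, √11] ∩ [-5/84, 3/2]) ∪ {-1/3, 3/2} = {-1/3} ∪ [-5/84, 3/2]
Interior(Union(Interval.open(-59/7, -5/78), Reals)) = Interval(-oo, oo)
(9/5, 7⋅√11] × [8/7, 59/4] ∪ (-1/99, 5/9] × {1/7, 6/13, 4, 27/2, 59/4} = ((-1/99, 5/9] × {1/7, 6/13, 4, 27/2, 59/4}) ∪ ((9/5, 7⋅√11] × [8/7, 59/4])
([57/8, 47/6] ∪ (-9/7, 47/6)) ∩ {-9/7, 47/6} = {47/6}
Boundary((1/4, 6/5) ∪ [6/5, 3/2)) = {1/4, 3/2}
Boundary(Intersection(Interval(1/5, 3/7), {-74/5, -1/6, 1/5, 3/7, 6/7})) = {1/5, 3/7}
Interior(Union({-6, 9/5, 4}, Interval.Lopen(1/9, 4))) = Interval.open(1/9, 4)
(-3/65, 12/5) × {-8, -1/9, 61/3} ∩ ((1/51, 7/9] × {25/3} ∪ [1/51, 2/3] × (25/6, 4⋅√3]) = ∅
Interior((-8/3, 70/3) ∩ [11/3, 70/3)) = (11/3, 70/3)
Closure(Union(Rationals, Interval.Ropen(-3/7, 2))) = Union(Interval(-oo, oo), Rationals)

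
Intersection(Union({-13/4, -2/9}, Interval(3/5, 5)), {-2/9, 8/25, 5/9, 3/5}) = {-2/9, 3/5}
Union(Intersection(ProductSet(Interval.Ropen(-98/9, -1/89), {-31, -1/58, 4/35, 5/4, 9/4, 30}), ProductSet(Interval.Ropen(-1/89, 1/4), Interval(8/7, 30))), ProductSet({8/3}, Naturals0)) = ProductSet({8/3}, Naturals0)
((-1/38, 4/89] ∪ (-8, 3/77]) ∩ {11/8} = ∅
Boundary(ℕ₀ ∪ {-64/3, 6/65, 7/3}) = {-64/3, 6/65, 7/3} ∪ ℕ₀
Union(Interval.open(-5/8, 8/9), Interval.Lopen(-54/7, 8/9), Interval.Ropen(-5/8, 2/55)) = Interval.Lopen(-54/7, 8/9)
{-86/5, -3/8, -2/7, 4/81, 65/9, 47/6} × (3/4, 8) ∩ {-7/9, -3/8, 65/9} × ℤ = {-3/8, 65/9} × {1, 2, …, 7}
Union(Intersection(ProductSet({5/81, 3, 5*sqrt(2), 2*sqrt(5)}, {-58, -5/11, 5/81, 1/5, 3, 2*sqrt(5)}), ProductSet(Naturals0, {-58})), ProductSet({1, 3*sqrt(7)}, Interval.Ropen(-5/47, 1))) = Union(ProductSet({3}, {-58}), ProductSet({1, 3*sqrt(7)}, Interval.Ropen(-5/47, 1)))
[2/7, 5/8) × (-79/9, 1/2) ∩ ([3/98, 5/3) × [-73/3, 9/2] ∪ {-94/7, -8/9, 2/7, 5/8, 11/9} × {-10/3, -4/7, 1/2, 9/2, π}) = [2/7, 5/8) × (-79/9, 1/2)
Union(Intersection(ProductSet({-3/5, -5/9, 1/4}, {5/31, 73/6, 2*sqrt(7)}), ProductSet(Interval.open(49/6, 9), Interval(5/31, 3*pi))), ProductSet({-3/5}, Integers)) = ProductSet({-3/5}, Integers)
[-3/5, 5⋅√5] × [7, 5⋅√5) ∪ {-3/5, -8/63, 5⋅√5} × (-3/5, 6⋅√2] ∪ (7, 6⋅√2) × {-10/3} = ((7, 6⋅√2) × {-10/3}) ∪ ({-3/5, -8/63, 5⋅√5} × (-3/5, 6⋅√2]) ∪ ([-3/5, 5⋅√5] × [7, 5⋅√5))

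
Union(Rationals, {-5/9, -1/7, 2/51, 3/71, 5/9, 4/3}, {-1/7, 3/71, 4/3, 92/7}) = Rationals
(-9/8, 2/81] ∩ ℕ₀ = {0}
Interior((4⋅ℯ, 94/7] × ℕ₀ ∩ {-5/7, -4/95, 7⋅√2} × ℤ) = ∅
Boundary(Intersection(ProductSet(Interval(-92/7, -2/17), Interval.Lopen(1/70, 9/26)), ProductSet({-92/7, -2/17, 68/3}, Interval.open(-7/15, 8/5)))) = ProductSet({-92/7, -2/17}, Interval(1/70, 9/26))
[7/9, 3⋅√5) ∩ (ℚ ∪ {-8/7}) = ℚ ∩ [7/9, 3⋅√5)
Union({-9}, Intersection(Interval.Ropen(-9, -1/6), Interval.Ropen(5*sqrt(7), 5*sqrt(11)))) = {-9}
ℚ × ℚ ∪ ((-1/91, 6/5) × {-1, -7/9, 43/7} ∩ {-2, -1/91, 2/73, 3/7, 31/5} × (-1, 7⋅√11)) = ℚ × ℚ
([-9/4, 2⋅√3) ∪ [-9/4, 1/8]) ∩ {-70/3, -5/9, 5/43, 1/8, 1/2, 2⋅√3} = {-5/9, 5/43, 1/8, 1/2}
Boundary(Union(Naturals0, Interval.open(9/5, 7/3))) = Union(Complement(Naturals0, Interval.open(9/5, 7/3)), {9/5, 7/3})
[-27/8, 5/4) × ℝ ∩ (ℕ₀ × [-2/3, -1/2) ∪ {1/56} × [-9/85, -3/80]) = ({1/56} × [-9/85, -3/80]) ∪ ({0, 1} × [-2/3, -1/2))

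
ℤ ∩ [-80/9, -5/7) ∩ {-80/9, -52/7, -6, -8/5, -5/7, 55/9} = {-6}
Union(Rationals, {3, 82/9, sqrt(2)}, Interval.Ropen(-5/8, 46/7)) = Union(Interval(-5/8, 46/7), Rationals)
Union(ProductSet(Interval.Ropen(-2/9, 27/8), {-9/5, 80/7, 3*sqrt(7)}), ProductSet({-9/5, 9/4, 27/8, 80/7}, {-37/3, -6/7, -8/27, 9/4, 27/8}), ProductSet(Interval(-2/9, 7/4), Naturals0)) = Union(ProductSet({-9/5, 9/4, 27/8, 80/7}, {-37/3, -6/7, -8/27, 9/4, 27/8}), ProductSet(Interval(-2/9, 7/4), Naturals0), ProductSet(Interval.Ropen(-2/9, 27/8), {-9/5, 80/7, 3*sqrt(7)}))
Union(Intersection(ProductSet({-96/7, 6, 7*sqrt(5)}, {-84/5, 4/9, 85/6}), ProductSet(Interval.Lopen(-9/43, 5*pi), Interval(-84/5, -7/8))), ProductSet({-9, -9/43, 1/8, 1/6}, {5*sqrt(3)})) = Union(ProductSet({6, 7*sqrt(5)}, {-84/5}), ProductSet({-9, -9/43, 1/8, 1/6}, {5*sqrt(3)}))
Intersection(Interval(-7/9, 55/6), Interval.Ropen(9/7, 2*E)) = Interval.Ropen(9/7, 2*E)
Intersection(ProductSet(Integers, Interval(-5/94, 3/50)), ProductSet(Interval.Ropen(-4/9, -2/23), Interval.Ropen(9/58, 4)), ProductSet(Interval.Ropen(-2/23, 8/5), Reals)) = EmptySet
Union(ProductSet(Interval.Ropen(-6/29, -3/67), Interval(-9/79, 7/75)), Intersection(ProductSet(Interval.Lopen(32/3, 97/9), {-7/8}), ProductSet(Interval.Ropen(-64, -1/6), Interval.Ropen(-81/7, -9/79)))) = ProductSet(Interval.Ropen(-6/29, -3/67), Interval(-9/79, 7/75))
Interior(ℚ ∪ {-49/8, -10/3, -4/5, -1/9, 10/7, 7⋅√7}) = ∅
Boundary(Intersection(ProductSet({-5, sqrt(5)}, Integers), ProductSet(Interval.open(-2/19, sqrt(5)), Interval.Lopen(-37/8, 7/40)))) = EmptySet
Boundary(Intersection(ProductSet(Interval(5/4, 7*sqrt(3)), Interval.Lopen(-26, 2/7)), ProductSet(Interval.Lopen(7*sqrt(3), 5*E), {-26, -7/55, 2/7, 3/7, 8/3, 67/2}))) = EmptySet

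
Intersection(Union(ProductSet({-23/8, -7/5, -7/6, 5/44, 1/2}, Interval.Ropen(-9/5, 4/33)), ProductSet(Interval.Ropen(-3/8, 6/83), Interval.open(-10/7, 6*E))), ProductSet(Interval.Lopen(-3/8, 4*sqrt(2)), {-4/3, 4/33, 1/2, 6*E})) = Union(ProductSet({5/44, 1/2}, {-4/3}), ProductSet(Interval.open(-3/8, 6/83), {-4/3, 4/33, 1/2}))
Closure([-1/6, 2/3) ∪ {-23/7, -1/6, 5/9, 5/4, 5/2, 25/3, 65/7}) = {-23/7, 5/4, 5/2, 25/3, 65/7} ∪ [-1/6, 2/3]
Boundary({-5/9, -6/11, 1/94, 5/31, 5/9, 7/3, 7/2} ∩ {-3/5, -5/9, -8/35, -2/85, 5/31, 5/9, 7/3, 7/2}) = {-5/9, 5/31, 5/9, 7/3, 7/2}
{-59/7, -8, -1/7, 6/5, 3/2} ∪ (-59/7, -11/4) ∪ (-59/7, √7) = [-59/7, √7)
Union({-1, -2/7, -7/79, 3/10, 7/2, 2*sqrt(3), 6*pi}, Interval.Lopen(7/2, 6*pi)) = Union({-1, -2/7, -7/79, 3/10, 2*sqrt(3)}, Interval(7/2, 6*pi))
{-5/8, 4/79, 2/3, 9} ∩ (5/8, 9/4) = {2/3}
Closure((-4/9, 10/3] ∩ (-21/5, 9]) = [-4/9, 10/3]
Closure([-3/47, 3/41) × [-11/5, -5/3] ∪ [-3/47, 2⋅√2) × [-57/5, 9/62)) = ({-3/47, 2⋅√2} × [-57/5, 9/62]) ∪ ([-3/47, 2⋅√2] × {-57/5, 9/62}) ∪ ([-3/47, 2⋅√2) × [-57/5, 9/62))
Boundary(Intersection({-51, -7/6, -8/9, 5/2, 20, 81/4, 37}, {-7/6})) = {-7/6}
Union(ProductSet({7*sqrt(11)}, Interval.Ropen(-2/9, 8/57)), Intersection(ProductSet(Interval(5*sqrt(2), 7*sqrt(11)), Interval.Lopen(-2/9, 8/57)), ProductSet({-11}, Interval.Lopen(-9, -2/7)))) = ProductSet({7*sqrt(11)}, Interval.Ropen(-2/9, 8/57))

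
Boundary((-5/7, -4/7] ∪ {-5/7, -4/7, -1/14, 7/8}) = {-5/7, -4/7, -1/14, 7/8}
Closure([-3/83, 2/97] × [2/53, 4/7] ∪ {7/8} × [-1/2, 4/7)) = ({7/8} × [-1/2, 4/7]) ∪ ([-3/83, 2/97] × [2/53, 4/7])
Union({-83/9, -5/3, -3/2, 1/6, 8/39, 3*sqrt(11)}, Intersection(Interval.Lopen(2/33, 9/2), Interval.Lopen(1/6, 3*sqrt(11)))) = Union({-83/9, -5/3, -3/2, 3*sqrt(11)}, Interval(1/6, 9/2))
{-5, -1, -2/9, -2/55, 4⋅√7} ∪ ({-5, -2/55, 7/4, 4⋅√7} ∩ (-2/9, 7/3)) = {-5, -1, -2/9, -2/55, 7/4, 4⋅√7}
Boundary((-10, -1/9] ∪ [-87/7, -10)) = {-87/7, -10, -1/9}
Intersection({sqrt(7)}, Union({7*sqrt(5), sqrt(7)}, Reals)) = {sqrt(7)}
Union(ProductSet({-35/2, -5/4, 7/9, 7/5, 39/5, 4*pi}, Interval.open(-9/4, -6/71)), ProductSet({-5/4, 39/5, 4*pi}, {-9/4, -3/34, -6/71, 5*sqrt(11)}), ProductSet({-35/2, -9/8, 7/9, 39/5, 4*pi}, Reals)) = Union(ProductSet({-5/4, 39/5, 4*pi}, {-9/4, -3/34, -6/71, 5*sqrt(11)}), ProductSet({-35/2, -9/8, 7/9, 39/5, 4*pi}, Reals), ProductSet({-35/2, -5/4, 7/9, 7/5, 39/5, 4*pi}, Interval.open(-9/4, -6/71)))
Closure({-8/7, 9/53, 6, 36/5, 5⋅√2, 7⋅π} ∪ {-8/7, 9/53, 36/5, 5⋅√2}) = {-8/7, 9/53, 6, 36/5, 5⋅√2, 7⋅π}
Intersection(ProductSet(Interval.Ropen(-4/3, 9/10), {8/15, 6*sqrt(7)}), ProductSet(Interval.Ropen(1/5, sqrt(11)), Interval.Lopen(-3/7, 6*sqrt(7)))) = ProductSet(Interval.Ropen(1/5, 9/10), {8/15, 6*sqrt(7)})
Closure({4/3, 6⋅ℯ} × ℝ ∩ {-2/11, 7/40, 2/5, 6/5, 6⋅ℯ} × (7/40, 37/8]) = {6⋅ℯ} × [7/40, 37/8]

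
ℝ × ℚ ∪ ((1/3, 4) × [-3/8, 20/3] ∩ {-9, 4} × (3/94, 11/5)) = ℝ × ℚ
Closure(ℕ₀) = ℕ₀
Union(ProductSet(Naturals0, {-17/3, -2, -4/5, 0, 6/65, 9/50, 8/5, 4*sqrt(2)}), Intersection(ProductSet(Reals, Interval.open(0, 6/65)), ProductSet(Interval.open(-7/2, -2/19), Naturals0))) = ProductSet(Naturals0, {-17/3, -2, -4/5, 0, 6/65, 9/50, 8/5, 4*sqrt(2)})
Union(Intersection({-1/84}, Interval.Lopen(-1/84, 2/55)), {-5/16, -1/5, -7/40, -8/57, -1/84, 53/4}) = {-5/16, -1/5, -7/40, -8/57, -1/84, 53/4}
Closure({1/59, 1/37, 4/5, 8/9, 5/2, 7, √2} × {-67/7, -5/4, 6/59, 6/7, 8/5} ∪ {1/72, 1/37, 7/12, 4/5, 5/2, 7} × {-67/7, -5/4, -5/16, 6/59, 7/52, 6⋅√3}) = ({1/59, 1/37, 4/5, 8/9, 5/2, 7, √2} × {-67/7, -5/4, 6/59, 6/7, 8/5}) ∪ ({1/72, 1/37, 7/12, 4/5, 5/2, 7} × {-67/7, -5/4, -5/16, 6/59, 7/52, 6⋅√3})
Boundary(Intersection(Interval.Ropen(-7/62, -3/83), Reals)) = {-7/62, -3/83}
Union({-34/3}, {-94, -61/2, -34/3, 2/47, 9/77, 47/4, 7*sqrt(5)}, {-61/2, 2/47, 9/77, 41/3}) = {-94, -61/2, -34/3, 2/47, 9/77, 47/4, 41/3, 7*sqrt(5)}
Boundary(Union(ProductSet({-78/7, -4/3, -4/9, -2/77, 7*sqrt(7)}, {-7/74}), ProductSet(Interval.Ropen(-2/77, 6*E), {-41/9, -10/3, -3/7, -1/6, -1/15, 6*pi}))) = Union(ProductSet({-78/7, -4/3, -4/9, -2/77, 7*sqrt(7)}, {-7/74}), ProductSet(Interval(-2/77, 6*E), {-41/9, -10/3, -3/7, -1/6, -1/15, 6*pi}))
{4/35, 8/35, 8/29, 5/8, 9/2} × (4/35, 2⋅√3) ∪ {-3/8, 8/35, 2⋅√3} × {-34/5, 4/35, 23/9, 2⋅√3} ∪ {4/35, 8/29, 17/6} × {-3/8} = ({4/35, 8/29, 17/6} × {-3/8}) ∪ ({4/35, 8/35, 8/29, 5/8, 9/2} × (4/35, 2⋅√3)) ∪ ({-3/8, 8/35, 2⋅√3} × {-34/5, 4/35, 23/9, 2⋅√3})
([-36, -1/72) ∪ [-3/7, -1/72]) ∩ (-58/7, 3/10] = (-58/7, -1/72]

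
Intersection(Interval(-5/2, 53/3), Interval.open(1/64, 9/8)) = Interval.open(1/64, 9/8)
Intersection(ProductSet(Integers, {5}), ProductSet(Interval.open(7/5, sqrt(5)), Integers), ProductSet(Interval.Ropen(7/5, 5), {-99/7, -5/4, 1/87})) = EmptySet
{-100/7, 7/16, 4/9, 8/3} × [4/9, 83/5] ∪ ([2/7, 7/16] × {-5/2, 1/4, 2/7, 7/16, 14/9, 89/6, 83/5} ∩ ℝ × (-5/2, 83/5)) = ({-100/7, 7/16, 4/9, 8/3} × [4/9, 83/5]) ∪ ([2/7, 7/16] × {1/4, 2/7, 7/16, 14/9, 89/6})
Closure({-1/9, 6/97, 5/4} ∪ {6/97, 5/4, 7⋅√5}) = {-1/9, 6/97, 5/4, 7⋅√5}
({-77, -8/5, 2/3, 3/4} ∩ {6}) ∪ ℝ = ℝ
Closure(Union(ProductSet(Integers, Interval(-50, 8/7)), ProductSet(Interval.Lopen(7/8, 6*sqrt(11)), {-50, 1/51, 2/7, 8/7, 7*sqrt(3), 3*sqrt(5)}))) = Union(ProductSet(Integers, Interval(-50, 8/7)), ProductSet(Interval(7/8, 6*sqrt(11)), {-50, 1/51, 2/7, 8/7, 7*sqrt(3), 3*sqrt(5)}))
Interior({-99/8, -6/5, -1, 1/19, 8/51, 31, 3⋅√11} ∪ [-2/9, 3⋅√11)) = (-2/9, 3⋅√11)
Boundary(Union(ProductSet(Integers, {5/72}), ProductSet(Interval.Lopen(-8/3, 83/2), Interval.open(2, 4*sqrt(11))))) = Union(ProductSet({-8/3, 83/2}, Interval(2, 4*sqrt(11))), ProductSet(Integers, {5/72}), ProductSet(Interval(-8/3, 83/2), {2, 4*sqrt(11)}))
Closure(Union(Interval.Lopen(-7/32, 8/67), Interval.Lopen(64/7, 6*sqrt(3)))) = Union(Interval(-7/32, 8/67), Interval(64/7, 6*sqrt(3)))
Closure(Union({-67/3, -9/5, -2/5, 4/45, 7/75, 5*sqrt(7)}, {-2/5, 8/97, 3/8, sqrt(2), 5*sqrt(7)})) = {-67/3, -9/5, -2/5, 8/97, 4/45, 7/75, 3/8, sqrt(2), 5*sqrt(7)}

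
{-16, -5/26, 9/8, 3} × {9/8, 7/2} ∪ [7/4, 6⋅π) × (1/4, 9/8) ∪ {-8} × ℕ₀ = ({-8} × ℕ₀) ∪ ({-16, -5/26, 9/8, 3} × {9/8, 7/2}) ∪ ([7/4, 6⋅π) × (1/4, 9/8))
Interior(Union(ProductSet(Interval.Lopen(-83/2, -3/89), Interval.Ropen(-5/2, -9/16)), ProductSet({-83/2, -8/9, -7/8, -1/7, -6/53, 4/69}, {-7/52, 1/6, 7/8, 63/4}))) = ProductSet(Interval.open(-83/2, -3/89), Interval.open(-5/2, -9/16))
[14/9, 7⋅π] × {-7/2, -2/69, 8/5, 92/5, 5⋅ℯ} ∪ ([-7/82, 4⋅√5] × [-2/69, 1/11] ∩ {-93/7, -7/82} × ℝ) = ({-7/82} × [-2/69, 1/11]) ∪ ([14/9, 7⋅π] × {-7/2, -2/69, 8/5, 92/5, 5⋅ℯ})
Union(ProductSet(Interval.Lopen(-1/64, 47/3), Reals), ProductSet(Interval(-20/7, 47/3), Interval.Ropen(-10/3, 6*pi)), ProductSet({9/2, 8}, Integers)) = Union(ProductSet(Interval(-20/7, 47/3), Interval.Ropen(-10/3, 6*pi)), ProductSet(Interval.Lopen(-1/64, 47/3), Reals))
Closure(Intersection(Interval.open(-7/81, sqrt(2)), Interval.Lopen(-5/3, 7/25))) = Interval(-7/81, 7/25)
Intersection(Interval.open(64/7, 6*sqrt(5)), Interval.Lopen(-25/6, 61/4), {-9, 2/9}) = EmptySet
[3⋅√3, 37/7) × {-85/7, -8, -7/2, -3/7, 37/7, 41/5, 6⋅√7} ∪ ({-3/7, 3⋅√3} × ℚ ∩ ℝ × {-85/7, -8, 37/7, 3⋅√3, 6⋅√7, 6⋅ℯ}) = ({-3/7, 3⋅√3} × {-85/7, -8, 37/7}) ∪ ([3⋅√3, 37/7) × {-85/7, -8, -7/2, -3/7, 37/7, 41/5, 6⋅√7})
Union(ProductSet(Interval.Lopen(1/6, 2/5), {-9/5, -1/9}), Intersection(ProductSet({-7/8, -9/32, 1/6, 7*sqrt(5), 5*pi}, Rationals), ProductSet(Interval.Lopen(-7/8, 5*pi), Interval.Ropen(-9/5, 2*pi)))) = Union(ProductSet({-9/32, 1/6, 7*sqrt(5), 5*pi}, Intersection(Interval.Ropen(-9/5, 2*pi), Rationals)), ProductSet(Interval.Lopen(1/6, 2/5), {-9/5, -1/9}))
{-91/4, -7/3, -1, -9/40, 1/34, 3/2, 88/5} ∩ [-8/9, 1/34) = {-9/40}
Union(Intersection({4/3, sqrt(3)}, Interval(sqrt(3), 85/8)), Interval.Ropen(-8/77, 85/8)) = Interval.Ropen(-8/77, 85/8)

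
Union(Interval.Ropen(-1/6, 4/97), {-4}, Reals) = Interval(-oo, oo)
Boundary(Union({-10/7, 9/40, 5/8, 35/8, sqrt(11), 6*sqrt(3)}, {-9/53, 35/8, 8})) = {-10/7, -9/53, 9/40, 5/8, 35/8, 8, sqrt(11), 6*sqrt(3)}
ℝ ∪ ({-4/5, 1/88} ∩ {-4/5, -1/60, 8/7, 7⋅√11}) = ℝ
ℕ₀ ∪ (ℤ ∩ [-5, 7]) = {-5, -4, …, 7} ∪ ℕ₀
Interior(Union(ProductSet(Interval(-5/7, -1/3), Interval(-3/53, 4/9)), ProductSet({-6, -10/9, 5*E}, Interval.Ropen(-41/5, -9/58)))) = ProductSet(Interval.open(-5/7, -1/3), Interval.open(-3/53, 4/9))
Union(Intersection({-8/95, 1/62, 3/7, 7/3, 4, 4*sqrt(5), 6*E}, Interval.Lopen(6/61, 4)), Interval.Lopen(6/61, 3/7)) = Union({7/3, 4}, Interval.Lopen(6/61, 3/7))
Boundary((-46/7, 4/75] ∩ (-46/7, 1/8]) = {-46/7, 4/75}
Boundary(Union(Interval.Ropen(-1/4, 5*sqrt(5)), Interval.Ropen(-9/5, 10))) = {-9/5, 5*sqrt(5)}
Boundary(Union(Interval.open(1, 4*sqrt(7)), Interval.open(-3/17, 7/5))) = {-3/17, 4*sqrt(7)}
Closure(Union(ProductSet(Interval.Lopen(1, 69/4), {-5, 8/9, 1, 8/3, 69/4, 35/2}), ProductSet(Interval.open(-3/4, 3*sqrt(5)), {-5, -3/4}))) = Union(ProductSet(Interval(-3/4, 3*sqrt(5)), {-5, -3/4}), ProductSet(Interval(1, 69/4), {-5, 8/9, 1, 8/3, 69/4, 35/2}))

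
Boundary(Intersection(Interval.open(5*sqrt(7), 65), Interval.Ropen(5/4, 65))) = {65, 5*sqrt(7)}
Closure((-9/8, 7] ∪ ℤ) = ℤ ∪ [-9/8, 7]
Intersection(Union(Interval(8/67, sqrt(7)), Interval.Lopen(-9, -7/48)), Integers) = Union(Range(-8, 0, 1), Range(1, 3, 1))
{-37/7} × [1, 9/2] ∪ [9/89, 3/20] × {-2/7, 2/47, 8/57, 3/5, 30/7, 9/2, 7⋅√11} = ({-37/7} × [1, 9/2]) ∪ ([9/89, 3/20] × {-2/7, 2/47, 8/57, 3/5, 30/7, 9/2, 7⋅√11})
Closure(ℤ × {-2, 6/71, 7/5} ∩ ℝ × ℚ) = ℤ × {-2, 6/71, 7/5}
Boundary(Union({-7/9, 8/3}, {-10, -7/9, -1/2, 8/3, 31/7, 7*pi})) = {-10, -7/9, -1/2, 8/3, 31/7, 7*pi}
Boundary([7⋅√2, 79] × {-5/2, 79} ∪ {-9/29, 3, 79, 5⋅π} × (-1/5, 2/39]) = ({-9/29, 3, 79, 5⋅π} × [-1/5, 2/39]) ∪ ([7⋅√2, 79] × {-5/2, 79})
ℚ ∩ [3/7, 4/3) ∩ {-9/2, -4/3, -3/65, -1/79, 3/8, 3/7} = {3/7}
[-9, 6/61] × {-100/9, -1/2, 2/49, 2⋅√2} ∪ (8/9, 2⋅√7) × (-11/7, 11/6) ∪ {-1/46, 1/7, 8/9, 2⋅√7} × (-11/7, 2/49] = ({-1/46, 1/7, 8/9, 2⋅√7} × (-11/7, 2/49]) ∪ ([-9, 6/61] × {-100/9, -1/2, 2/49, 2⋅√2}) ∪ ((8/9, 2⋅√7) × (-11/7, 11/6))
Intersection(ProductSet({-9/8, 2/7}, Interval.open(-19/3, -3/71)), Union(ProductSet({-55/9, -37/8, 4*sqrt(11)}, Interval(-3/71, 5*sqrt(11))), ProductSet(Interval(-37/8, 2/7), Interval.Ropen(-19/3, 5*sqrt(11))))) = ProductSet({-9/8, 2/7}, Interval.open(-19/3, -3/71))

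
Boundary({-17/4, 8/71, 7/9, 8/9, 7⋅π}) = {-17/4, 8/71, 7/9, 8/9, 7⋅π}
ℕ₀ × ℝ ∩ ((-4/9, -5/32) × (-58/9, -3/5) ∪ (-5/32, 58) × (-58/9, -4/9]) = {0, 1, …, 57} × (-58/9, -4/9]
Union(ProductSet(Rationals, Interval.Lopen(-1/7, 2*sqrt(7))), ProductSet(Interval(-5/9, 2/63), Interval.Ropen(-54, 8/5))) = Union(ProductSet(Interval(-5/9, 2/63), Interval.Ropen(-54, 8/5)), ProductSet(Rationals, Interval.Lopen(-1/7, 2*sqrt(7))))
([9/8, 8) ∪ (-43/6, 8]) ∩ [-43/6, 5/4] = (-43/6, 5/4]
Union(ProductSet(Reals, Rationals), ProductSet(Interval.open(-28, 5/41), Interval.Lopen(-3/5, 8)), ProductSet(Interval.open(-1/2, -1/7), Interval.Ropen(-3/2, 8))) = Union(ProductSet(Interval.open(-28, 5/41), Interval.Lopen(-3/5, 8)), ProductSet(Interval.open(-1/2, -1/7), Interval.Ropen(-3/2, 8)), ProductSet(Reals, Rationals))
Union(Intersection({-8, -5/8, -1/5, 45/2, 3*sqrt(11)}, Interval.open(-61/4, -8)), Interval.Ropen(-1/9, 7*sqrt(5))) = Interval.Ropen(-1/9, 7*sqrt(5))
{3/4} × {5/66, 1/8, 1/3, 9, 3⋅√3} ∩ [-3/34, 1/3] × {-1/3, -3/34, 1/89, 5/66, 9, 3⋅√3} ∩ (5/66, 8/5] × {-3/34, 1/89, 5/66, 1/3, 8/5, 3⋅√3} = ∅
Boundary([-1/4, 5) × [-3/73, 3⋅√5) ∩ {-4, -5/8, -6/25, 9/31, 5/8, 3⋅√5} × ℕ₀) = {-6/25, 9/31, 5/8} × {0, 1, …, 6}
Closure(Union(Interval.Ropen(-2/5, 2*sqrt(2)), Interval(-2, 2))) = Interval(-2, 2*sqrt(2))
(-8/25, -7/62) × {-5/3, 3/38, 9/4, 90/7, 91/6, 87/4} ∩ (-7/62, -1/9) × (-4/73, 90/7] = ∅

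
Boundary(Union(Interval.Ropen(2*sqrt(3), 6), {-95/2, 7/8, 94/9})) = {-95/2, 7/8, 6, 94/9, 2*sqrt(3)}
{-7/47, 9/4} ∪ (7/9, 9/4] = {-7/47} ∪ (7/9, 9/4]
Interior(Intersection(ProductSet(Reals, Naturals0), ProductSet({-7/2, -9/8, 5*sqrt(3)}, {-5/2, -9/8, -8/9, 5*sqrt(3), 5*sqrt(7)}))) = EmptySet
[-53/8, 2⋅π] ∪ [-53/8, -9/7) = [-53/8, 2⋅π]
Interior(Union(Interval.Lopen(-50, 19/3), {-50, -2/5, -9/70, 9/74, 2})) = Interval.open(-50, 19/3)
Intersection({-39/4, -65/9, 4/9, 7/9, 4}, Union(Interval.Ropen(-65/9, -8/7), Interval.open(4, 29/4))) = {-65/9}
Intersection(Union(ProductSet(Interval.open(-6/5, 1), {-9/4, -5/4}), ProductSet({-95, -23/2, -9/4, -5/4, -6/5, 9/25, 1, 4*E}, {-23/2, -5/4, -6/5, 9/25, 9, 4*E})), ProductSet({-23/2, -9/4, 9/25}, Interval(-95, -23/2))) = ProductSet({-23/2, -9/4, 9/25}, {-23/2})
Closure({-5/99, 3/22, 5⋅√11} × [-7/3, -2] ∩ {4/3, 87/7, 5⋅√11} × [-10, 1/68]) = {5⋅√11} × [-7/3, -2]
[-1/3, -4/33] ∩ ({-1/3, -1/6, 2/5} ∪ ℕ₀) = {-1/3, -1/6}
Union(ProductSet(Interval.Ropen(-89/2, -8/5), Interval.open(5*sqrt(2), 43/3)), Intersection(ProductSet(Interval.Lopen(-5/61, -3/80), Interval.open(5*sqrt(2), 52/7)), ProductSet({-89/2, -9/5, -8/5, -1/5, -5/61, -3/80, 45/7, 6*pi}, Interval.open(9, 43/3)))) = ProductSet(Interval.Ropen(-89/2, -8/5), Interval.open(5*sqrt(2), 43/3))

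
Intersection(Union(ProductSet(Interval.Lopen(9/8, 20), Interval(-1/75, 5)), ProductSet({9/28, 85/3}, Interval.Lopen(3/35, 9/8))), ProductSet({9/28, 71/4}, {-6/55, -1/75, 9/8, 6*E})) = Union(ProductSet({9/28}, {9/8}), ProductSet({71/4}, {-1/75, 9/8}))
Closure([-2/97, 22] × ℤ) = [-2/97, 22] × ℤ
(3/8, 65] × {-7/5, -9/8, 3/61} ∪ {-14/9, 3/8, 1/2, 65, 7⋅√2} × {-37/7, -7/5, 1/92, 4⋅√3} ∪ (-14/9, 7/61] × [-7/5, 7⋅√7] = ((3/8, 65] × {-7/5, -9/8, 3/61}) ∪ ((-14/9, 7/61] × [-7/5, 7⋅√7]) ∪ ({-14/9, 3/8, 1/2, 65, 7⋅√2} × {-37/7, -7/5, 1/92, 4⋅√3})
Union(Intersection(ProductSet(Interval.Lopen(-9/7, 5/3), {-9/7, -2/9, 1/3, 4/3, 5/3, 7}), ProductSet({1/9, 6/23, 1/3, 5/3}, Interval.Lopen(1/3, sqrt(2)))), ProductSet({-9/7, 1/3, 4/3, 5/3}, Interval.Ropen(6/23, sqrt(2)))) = Union(ProductSet({-9/7, 1/3, 4/3, 5/3}, Interval.Ropen(6/23, sqrt(2))), ProductSet({1/9, 6/23, 1/3, 5/3}, {4/3}))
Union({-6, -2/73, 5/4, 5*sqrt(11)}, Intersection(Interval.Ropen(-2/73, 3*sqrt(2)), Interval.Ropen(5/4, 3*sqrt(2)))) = Union({-6, -2/73, 5*sqrt(11)}, Interval.Ropen(5/4, 3*sqrt(2)))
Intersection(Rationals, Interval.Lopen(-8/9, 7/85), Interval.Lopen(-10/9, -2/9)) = Intersection(Interval.Lopen(-8/9, -2/9), Rationals)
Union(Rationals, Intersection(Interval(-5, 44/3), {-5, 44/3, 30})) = Rationals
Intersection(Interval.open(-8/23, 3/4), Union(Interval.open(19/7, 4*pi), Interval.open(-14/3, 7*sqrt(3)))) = Interval.open(-8/23, 3/4)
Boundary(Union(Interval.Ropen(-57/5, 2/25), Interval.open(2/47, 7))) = {-57/5, 7}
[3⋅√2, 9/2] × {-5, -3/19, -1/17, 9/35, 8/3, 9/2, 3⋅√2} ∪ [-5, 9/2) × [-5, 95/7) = ([-5, 9/2) × [-5, 95/7)) ∪ ([3⋅√2, 9/2] × {-5, -3/19, -1/17, 9/35, 8/3, 9/2, 3⋅√2})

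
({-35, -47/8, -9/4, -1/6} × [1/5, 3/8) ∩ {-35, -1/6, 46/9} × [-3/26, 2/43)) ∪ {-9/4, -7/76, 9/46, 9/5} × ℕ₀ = {-9/4, -7/76, 9/46, 9/5} × ℕ₀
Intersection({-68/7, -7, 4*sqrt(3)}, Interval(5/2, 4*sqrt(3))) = {4*sqrt(3)}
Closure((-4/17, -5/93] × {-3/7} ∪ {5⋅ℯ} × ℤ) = ({5⋅ℯ} × ℤ) ∪ ([-4/17, -5/93] × {-3/7})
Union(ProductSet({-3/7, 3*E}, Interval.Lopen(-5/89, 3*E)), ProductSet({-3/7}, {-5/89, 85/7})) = Union(ProductSet({-3/7}, {-5/89, 85/7}), ProductSet({-3/7, 3*E}, Interval.Lopen(-5/89, 3*E)))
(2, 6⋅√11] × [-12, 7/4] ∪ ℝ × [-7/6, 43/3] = (ℝ × [-7/6, 43/3]) ∪ ((2, 6⋅√11] × [-12, 7/4])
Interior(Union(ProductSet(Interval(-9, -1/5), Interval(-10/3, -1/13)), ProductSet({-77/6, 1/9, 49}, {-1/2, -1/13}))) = ProductSet(Interval.open(-9, -1/5), Interval.open(-10/3, -1/13))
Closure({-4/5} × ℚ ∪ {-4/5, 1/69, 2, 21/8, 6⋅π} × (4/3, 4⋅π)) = ({-4/5} × ℝ) ∪ ({-4/5, 1/69, 2, 21/8, 6⋅π} × [4/3, 4⋅π])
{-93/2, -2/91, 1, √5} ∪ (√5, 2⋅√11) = {-93/2, -2/91, 1} ∪ [√5, 2⋅√11)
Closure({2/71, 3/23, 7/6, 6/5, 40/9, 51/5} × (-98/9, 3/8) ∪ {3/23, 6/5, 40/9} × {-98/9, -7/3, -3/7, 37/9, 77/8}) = ({3/23, 6/5, 40/9} × {-98/9, -7/3, -3/7, 37/9, 77/8}) ∪ ({2/71, 3/23, 7/6, 6/5, 40/9, 51/5} × [-98/9, 3/8])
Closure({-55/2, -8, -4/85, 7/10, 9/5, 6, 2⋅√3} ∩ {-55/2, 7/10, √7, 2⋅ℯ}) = {-55/2, 7/10}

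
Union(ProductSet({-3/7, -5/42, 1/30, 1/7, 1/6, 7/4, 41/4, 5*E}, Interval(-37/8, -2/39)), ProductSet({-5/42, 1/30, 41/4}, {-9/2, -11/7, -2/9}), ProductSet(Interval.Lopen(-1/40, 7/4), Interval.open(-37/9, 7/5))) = Union(ProductSet({-3/7, -5/42, 1/30, 1/7, 1/6, 7/4, 41/4, 5*E}, Interval(-37/8, -2/39)), ProductSet(Interval.Lopen(-1/40, 7/4), Interval.open(-37/9, 7/5)))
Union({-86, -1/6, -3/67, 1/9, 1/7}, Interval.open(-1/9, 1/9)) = Union({-86, -1/6, 1/7}, Interval.Lopen(-1/9, 1/9))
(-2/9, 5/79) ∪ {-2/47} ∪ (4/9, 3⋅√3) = (-2/9, 5/79) ∪ (4/9, 3⋅√3)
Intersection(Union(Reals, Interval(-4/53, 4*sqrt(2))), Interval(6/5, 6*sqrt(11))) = Interval(6/5, 6*sqrt(11))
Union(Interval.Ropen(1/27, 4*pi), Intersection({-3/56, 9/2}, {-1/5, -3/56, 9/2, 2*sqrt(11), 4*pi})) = Union({-3/56}, Interval.Ropen(1/27, 4*pi))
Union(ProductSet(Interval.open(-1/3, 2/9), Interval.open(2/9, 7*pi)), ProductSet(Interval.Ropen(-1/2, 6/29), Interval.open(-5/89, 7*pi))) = Union(ProductSet(Interval.Ropen(-1/2, 6/29), Interval.open(-5/89, 7*pi)), ProductSet(Interval.open(-1/3, 2/9), Interval.open(2/9, 7*pi)))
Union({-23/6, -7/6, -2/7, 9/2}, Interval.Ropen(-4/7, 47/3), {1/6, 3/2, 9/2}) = Union({-23/6, -7/6}, Interval.Ropen(-4/7, 47/3))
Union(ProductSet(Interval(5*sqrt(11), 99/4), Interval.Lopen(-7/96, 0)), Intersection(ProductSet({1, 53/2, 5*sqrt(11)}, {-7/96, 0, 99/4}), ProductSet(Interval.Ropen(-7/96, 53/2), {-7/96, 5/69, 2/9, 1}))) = Union(ProductSet({1, 5*sqrt(11)}, {-7/96}), ProductSet(Interval(5*sqrt(11), 99/4), Interval.Lopen(-7/96, 0)))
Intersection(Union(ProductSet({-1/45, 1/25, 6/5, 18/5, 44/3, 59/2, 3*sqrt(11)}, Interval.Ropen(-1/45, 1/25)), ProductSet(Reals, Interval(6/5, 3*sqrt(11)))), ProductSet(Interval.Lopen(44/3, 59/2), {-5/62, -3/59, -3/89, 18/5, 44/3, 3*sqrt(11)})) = ProductSet(Interval.Lopen(44/3, 59/2), {18/5, 3*sqrt(11)})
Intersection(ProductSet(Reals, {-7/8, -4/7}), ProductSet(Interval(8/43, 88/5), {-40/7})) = EmptySet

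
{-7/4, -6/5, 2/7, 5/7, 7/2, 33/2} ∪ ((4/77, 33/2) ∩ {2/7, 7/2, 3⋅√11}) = {-7/4, -6/5, 2/7, 5/7, 7/2, 33/2, 3⋅√11}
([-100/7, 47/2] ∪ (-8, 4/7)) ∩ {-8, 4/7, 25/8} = {-8, 4/7, 25/8}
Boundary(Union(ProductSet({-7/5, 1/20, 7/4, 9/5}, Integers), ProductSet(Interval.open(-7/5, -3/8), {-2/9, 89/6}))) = Union(ProductSet({-7/5, 1/20, 7/4, 9/5}, Integers), ProductSet(Interval(-7/5, -3/8), {-2/9, 89/6}))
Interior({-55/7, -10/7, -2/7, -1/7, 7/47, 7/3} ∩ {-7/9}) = ∅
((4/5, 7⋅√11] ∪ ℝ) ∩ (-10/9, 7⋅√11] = (-10/9, 7⋅√11]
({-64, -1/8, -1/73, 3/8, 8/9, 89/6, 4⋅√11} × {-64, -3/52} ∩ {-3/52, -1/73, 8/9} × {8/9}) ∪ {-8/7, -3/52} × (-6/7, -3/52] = {-8/7, -3/52} × (-6/7, -3/52]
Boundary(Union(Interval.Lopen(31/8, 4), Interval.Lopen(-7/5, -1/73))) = {-7/5, -1/73, 31/8, 4}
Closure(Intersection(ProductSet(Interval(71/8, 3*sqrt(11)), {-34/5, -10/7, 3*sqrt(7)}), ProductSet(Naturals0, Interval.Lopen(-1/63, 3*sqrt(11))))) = ProductSet(Range(9, 10, 1), {3*sqrt(7)})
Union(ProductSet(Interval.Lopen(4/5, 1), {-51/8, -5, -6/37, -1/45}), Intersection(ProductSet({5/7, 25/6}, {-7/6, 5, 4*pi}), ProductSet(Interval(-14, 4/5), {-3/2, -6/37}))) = ProductSet(Interval.Lopen(4/5, 1), {-51/8, -5, -6/37, -1/45})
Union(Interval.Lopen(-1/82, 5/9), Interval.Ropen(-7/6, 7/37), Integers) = Union(Integers, Interval(-7/6, 5/9))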